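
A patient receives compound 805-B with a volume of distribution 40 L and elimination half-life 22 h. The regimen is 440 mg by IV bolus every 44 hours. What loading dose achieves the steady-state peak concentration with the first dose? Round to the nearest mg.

587 mg

f = (1/2)^(44/22) ≈ 0.250000; accumulation ratio R = 1/(1−f) ≈ 1.33333.
Loading dose to hit Cmax,ss on first dose: D_load = D_maint·R ≈ 440 × 1.33333 ≈ 586.67 mg.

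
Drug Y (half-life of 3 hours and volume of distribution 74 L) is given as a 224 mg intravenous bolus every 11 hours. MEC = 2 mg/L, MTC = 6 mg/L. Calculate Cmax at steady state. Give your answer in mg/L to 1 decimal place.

Over one 11-h interval, 11/3 ≈ 3.6667 half-lives elapse, leaving f ≈ 0.0787 of each dose.
At steady state, accumulation factor R = 1/(1 − e^(−kτ)) ≈ 1.0854.
Each bolus raises the concentration by D/Vd = 224/74 ≈ 3.027 mg/L.
Steady-state peak Cmax,ss = C₀·R ≈ 3.027 × 1.0854 ≈ 3.286 mg/L.
Peak 3.3 mg/L vs MTC 6 mg/L: below toxic threshold.

3.3 mg/L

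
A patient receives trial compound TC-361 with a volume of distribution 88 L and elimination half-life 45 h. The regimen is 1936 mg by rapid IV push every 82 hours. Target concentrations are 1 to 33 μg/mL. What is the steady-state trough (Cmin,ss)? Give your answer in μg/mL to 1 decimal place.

k = ln2/t½ = ln2/45 ≈ 0.015403 h⁻¹; fraction remaining f = e^(−kτ) = e^(−0.015403×82) ≈ 0.2828.
Each bolus raises the concentration by D/Vd = 1936/88 ≈ 22.000 μg/mL.
Steady-state trough Cmin,ss = C₀·f/(1−f) ≈ 22.000 × 0.2828/0.7172 ≈ 8.675 μg/mL.
Trough 8.7 μg/mL vs MEC 1 μg/mL: adequate.

8.7 μg/mL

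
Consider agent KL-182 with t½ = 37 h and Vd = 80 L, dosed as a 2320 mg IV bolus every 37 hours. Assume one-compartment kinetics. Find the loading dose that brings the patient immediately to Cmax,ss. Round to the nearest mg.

f = (1/2)^(37/37) ≈ 0.500000; accumulation ratio R = 1/(1−f) ≈ 2.00000.
Loading dose to hit Cmax,ss on first dose: D_load = D_maint·R ≈ 2320 × 2.00000 ≈ 4640.00 mg.

4640 mg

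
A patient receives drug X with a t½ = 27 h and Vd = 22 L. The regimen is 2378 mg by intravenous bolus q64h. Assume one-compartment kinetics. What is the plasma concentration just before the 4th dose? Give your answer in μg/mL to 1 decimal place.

25.7 μg/mL

f = (1/2)^(τ/t½) = (1/2)^(64/27) ≈ 0.1934.
C₀ = D/Vd = 2378/22 ≈ 108.091 μg/mL.
Before the 4th dose, 3 doses have been given. Superposition: Cmin = C₀·(f + f² + … + f^3).
≈ 108.091 × (0.1934 + 0.0374 + 0.0072) ≈ 108.091 × 0.2380 ≈ 25.726 μg/mL.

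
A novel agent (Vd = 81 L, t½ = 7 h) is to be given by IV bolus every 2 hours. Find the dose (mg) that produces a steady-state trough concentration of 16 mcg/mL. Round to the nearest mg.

τ/t½ = 2/7 ≈ 0.28571, so f = (1/2)^(2/7) ≈ 0.820335.
Cmin,ss = (D/Vd)·f/(1−f), so D = Cmin,ss·Vd·(1−f)/f.
D = 16 × 81 × (1−f)/f ≈ 16 × 81 × 0.21901 ≈ 283.84 mg.

284 mg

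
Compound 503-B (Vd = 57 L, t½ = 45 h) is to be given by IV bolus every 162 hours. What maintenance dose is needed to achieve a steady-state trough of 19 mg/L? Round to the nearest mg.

τ/t½ = 162/45 ≈ 3.6, so f = (1/2)^(162/45) ≈ 0.082469.
Cmin,ss = (D/Vd)·f/(1−f), so D = Cmin,ss·Vd·(1−f)/f.
D = 19 × 57 × (1−f)/f ≈ 19 × 57 × 11.12577 ≈ 12049.21 mg.

12049 mg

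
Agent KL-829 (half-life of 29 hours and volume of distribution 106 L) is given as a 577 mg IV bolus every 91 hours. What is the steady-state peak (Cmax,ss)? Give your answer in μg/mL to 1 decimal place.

k = ln2/t½ = ln2/29 ≈ 0.023902 h⁻¹; fraction remaining f = e^(−kτ) = e^(−0.023902×91) ≈ 0.1136.
At steady state, accumulation factor R = 1/(1 − e^(−kτ)) ≈ 1.1282.
Single-dose peak C₀ = D/Vd = 577/106 ≈ 5.443 μg/mL.
Steady-state peak Cmax,ss = C₀·R ≈ 5.443 × 1.1282 ≈ 6.141 μg/mL.

6.1 μg/mL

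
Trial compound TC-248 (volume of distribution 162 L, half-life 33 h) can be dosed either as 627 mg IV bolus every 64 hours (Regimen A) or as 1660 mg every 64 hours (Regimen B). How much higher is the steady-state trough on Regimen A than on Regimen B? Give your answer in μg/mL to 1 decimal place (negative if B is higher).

Regimen A: f = (1/2)^(64/33) ≈ 0.2607; Cmin,ss = (627/162)·f/(1−f) ≈ 1.365 μg/mL.
Regimen B: f = (1/2)^(64/33) ≈ 0.2607; Cmin,ss = (1660/162)·f/(1−f) ≈ 3.613 μg/mL.
Difference ≈ 1.365 − 3.613 ≈ -2.248 μg/mL.

-2.2 μg/mL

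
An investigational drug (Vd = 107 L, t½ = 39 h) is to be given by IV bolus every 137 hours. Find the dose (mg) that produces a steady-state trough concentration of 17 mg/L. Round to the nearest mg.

18944 mg

τ/t½ = 137/39 ≈ 3.5128, so f = (1/2)^(137/39) ≈ 0.087606.
Cmin,ss = (D/Vd)·f/(1−f), so D = Cmin,ss·Vd·(1−f)/f.
D = 17 × 107 × (1−f)/f ≈ 17 × 107 × 10.41474 ≈ 18944.41 mg.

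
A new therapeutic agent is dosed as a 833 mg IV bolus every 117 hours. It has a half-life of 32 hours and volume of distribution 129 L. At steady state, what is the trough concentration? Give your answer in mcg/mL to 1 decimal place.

τ/t½ = 117/32 ≈ 3.6562, so fraction remaining f = (1/2)^(117/32) ≈ 0.0793.
Accumulation ratio R = 1/(1 − f) ≈ 1/0.9207 ≈ 1.0861.
Each bolus raises the concentration by D/Vd = 833/129 ≈ 6.457 mcg/mL.
Steady-state peak Cmax,ss = C₀·R ≈ 6.457 × 1.0861 ≈ 7.013 mcg/mL.
One interval later, Cmin,ss = Cmax,ss·e^(−kτ) ≈ 7.013 × 0.0793 ≈ 0.556 mcg/mL.

0.6 mcg/mL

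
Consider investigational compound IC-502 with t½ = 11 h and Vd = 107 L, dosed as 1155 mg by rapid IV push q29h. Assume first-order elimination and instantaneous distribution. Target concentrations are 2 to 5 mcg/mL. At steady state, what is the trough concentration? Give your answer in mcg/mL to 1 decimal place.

2.1 mcg/mL

k = ln2/t½ = ln2/11 ≈ 0.063013 h⁻¹; fraction remaining f = e^(−kτ) = e^(−0.063013×29) ≈ 0.1608.
Accumulation ratio R = 1/(1 − f) ≈ 1/0.8392 ≈ 1.1916.
Each bolus raises the concentration by D/Vd = 1155/107 ≈ 10.794 mcg/mL.
Steady-state peak Cmax,ss = C₀·R ≈ 10.794 × 1.1916 ≈ 12.862 mcg/mL.
Steady-state trough Cmin,ss = Cmax,ss·f ≈ 12.862 × 0.1608 ≈ 2.068 mcg/mL.
Trough 2.1 mcg/mL vs MEC 2 mcg/mL: adequate.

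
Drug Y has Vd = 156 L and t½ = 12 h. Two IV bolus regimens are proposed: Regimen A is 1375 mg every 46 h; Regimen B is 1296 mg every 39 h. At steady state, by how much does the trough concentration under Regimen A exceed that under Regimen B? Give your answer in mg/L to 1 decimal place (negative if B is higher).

-0.3 mg/L

Regimen A: f = (1/2)^(46/12) ≈ 0.0702; Cmin,ss = (1375/156)·f/(1−f) ≈ 0.665 mg/L.
Regimen B: f = (1/2)^(39/12) ≈ 0.1051; Cmin,ss = (1296/156)·f/(1−f) ≈ 0.976 mg/L.
Difference ≈ 0.665 − 0.976 ≈ -0.311 mg/L.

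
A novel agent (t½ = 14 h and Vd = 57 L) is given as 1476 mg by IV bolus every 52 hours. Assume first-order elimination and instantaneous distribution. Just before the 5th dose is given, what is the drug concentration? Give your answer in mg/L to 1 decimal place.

f = (1/2)^(τ/t½) = (1/2)^(52/14) ≈ 0.0762.
C₀ = D/Vd = 1476/57 ≈ 25.895 mg/L.
Before the 5th dose, 4 doses have been given. Superposition: Cmin = C₀·(f + f² + … + f^4).
≈ 25.895 × (0.0762 + 0.0058 + 0.0004 + 0.0000) ≈ 25.895 × 0.0824 ≈ 2.134 mg/L.

2.1 mg/L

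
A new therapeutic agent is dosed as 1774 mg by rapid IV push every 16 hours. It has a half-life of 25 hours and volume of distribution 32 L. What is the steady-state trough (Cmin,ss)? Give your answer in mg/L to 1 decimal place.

99.3 mg/L

k = ln2/t½ = ln2/25 ≈ 0.027726 h⁻¹; fraction remaining f = e^(−kτ) = e^(−0.027726×16) ≈ 0.6417.
Accumulation ratio R = 1/(1 − f) ≈ 1/0.3583 ≈ 2.7910.
Each bolus raises the concentration by D/Vd = 1774/32 ≈ 55.438 mg/L.
Cmax,ss = C₀/(1 − f) ≈ 55.438/0.3583 ≈ 154.725 mg/L.
Steady-state trough Cmin,ss = Cmax,ss·f ≈ 154.725 × 0.6417 ≈ 99.287 mg/L.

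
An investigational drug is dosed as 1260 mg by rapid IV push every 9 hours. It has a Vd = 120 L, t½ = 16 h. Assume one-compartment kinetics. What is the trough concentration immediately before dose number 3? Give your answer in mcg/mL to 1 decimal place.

f = (1/2)^(τ/t½) = (1/2)^(9/16) ≈ 0.6771.
C₀ = D/Vd = 1260/120 ≈ 10.500 mcg/mL.
Before the 3rd dose, 2 doses have been given. Superposition: Cmin = C₀·(f + f²).
≈ 10.500 × (0.6771 + 0.4585) ≈ 10.500 × 1.1356 ≈ 11.924 mcg/mL.

11.9 mcg/mL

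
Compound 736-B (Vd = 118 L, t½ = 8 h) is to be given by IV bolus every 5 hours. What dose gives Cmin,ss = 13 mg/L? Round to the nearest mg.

τ/t½ = 5/8 ≈ 0.625, so f = (1/2)^(5/8) ≈ 0.648420.
Cmin,ss = (D/Vd)·f/(1−f), so D = Cmin,ss·Vd·(1−f)/f.
D = 13 × 118 × (1−f)/f ≈ 13 × 118 × 0.54221 ≈ 831.75 mg.

832 mg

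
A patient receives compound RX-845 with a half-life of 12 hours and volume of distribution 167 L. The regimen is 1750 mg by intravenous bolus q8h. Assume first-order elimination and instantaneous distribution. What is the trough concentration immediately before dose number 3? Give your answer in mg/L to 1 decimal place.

f = (1/2)^(τ/t½) = (1/2)^(8/12) ≈ 0.6300.
C₀ = D/Vd = 1750/167 ≈ 10.479 mg/L.
Before the 3rd dose, 2 doses have been given. Superposition: Cmin = C₀·(f + f²).
≈ 10.479 × (0.6300 + 0.3969) ≈ 10.479 × 1.0269 ≈ 10.761 mg/L.

10.8 mg/L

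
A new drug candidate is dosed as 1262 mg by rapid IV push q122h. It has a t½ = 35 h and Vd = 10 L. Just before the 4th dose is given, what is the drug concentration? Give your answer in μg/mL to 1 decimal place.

12.4 μg/mL

f = (1/2)^(τ/t½) = (1/2)^(122/35) ≈ 0.0893.
C₀ = D/Vd = 1262/10 ≈ 126.200 μg/mL.
Before the 4th dose, 3 doses have been given. Superposition: Cmin = C₀·(f + f² + … + f^3).
≈ 126.200 × (0.0893 + 0.0080 + 0.0007) ≈ 126.200 × 0.0980 ≈ 12.368 μg/mL.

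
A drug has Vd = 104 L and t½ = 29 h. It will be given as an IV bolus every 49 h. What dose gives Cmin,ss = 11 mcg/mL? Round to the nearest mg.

2546 mg

τ/t½ = 49/29 ≈ 1.6897, so f = (1/2)^(49/29) ≈ 0.310001.
Cmin,ss = (D/Vd)·f/(1−f), so D = Cmin,ss·Vd·(1−f)/f.
D = 11 × 104 × (1−f)/f ≈ 11 × 104 × 2.22580 ≈ 2546.32 mg.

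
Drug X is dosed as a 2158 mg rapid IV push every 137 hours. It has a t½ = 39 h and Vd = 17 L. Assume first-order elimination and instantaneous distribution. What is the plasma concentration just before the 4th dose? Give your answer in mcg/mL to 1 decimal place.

f = (1/2)^(τ/t½) = (1/2)^(137/39) ≈ 0.0876.
C₀ = D/Vd = 2158/17 ≈ 126.941 mcg/mL.
Before the 4th dose, 3 doses have been given. Superposition: Cmin = C₀·(f + f² + … + f^3).
≈ 126.941 × (0.0876 + 0.0077 + 0.0007) ≈ 126.941 × 0.0960 ≈ 12.186 mcg/mL.

12.2 mcg/mL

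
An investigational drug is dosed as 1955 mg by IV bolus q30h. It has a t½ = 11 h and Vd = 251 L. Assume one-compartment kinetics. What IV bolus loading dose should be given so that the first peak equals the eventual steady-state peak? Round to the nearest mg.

2303 mg

f = (1/2)^(30/11) ≈ 0.151011; accumulation ratio R = 1/(1−f) ≈ 1.17787.
Loading dose to hit Cmax,ss on first dose: D_load = D_maint·R ≈ 1955 × 1.17787 ≈ 2302.74 mg.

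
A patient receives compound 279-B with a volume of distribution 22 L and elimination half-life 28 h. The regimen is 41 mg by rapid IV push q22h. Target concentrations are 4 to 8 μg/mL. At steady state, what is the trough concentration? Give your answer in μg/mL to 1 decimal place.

Over one 22-h interval, 22/28 ≈ 0.78571 half-lives elapse, leaving f ≈ 0.5801 of each dose.
Single-dose peak C₀ = D/Vd = 41/22 ≈ 1.864 μg/mL.
Steady-state trough Cmin,ss = C₀·f/(1−f) ≈ 1.864 × 0.5801/0.4199 ≈ 2.575 μg/mL.
Trough 2.6 μg/mL vs MEC 4 μg/mL: subtherapeutic.

2.6 μg/mL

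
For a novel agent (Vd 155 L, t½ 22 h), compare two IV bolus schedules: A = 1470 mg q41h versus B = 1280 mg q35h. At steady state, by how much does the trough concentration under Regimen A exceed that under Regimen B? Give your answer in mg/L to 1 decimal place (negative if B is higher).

Regimen A: f = (1/2)^(41/22) ≈ 0.2748; Cmin,ss = (1470/155)·f/(1−f) ≈ 3.594 mg/L.
Regimen B: f = (1/2)^(35/22) ≈ 0.3320; Cmin,ss = (1280/155)·f/(1−f) ≈ 4.104 mg/L.
Difference ≈ 3.594 − 4.104 ≈ -0.510 mg/L.

-0.5 mg/L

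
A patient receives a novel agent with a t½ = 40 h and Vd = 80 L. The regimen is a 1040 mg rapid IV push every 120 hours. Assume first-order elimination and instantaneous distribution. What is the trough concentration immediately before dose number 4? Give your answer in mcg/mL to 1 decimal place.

1.9 mcg/mL

f = (1/2)^(τ/t½) = (1/2)^(120/40) ≈ 0.1250.
C₀ = D/Vd = 1040/80 ≈ 13.000 mcg/mL.
Before the 4th dose, 3 doses have been given. Superposition: Cmin = C₀·(f + f² + … + f^3).
≈ 13.000 × (0.1250 + 0.0156 + 0.0020) ≈ 13.000 × 0.1426 ≈ 1.854 mcg/mL.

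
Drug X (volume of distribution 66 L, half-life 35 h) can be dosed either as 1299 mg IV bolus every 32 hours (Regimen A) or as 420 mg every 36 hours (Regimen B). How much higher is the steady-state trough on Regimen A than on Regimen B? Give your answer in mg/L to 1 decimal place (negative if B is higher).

16.1 mg/L

Regimen A: f = (1/2)^(32/35) ≈ 0.5306; Cmin,ss = (1299/66)·f/(1−f) ≈ 22.248 mg/L.
Regimen B: f = (1/2)^(36/35) ≈ 0.4902; Cmin,ss = (420/66)·f/(1−f) ≈ 6.119 mg/L.
Difference ≈ 22.248 − 6.119 ≈ 16.129 mg/L.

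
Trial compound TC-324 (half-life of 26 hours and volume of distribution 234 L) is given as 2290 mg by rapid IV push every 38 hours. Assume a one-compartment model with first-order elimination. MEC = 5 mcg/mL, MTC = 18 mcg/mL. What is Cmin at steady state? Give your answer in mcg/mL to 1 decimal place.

Over one 38-h interval, 38/26 ≈ 1.4615 half-lives elapse, leaving f ≈ 0.3631 of each dose.
Each bolus raises the concentration by D/Vd = 2290/234 ≈ 9.786 mcg/mL.
Steady-state trough Cmin,ss = C₀·f/(1−f) ≈ 9.786 × 0.3631/0.6369 ≈ 5.579 mcg/mL.
Trough 5.6 mcg/mL vs MEC 5 mcg/mL: adequate.

5.6 mcg/mL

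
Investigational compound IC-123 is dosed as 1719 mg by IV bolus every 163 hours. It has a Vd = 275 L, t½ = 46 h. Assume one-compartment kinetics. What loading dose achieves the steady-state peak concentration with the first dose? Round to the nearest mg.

f = (1/2)^(163/46) ≈ 0.085764; accumulation ratio R = 1/(1−f) ≈ 1.09381.
Loading dose to hit Cmax,ss on first dose: D_load = D_maint·R ≈ 1719 × 1.09381 ≈ 1880.26 mg.

1880 mg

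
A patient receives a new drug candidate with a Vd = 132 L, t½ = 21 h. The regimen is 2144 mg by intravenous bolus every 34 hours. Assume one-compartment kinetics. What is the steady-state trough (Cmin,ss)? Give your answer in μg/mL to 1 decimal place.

Over one 34-h interval, 34/21 ≈ 1.619 half-lives elapse, leaving f ≈ 0.3256 of each dose.
Accumulation ratio R = 1/(1 − f) ≈ 1/0.6744 ≈ 1.4828.
Each bolus raises the concentration by D/Vd = 2144/132 ≈ 16.242 μg/mL.
Cmax,ss = C₀/(1 − f) ≈ 16.242/0.6744 ≈ 24.084 μg/mL.
Steady-state trough Cmin,ss = Cmax,ss·f ≈ 24.084 × 0.3256 ≈ 7.842 μg/mL.

7.8 μg/mL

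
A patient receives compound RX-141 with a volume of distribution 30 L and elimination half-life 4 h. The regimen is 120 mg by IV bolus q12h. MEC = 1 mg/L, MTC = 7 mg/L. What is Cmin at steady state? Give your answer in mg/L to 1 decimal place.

0.6 mg/L

τ = 12 h = 3 half-lives, so f = (1/2)^3 = 0.125.
Accumulation ratio R = 1/(1 − f) = 1/0.875 = 8/7.
Single-dose peak C₀ = D/Vd = 120/30 = 4 mg/L.
Steady-state peak Cmax,ss = C₀·R = 4 × 8/7 ≈ 4.571 mg/L.
Steady-state trough Cmin,ss = Cmax,ss·f ≈ 4.571 × 0.125 ≈ 0.571 mg/L.
Trough 0.6 mg/L vs MEC 1 mg/L: subtherapeutic.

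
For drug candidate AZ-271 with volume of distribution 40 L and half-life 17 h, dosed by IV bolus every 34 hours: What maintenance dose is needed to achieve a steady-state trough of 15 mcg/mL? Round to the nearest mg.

τ/t½ = 34/17 ≈ 2, so f = (1/2)^(34/17) ≈ 0.250000.
Cmin,ss = (D/Vd)·f/(1−f), so D = Cmin,ss·Vd·(1−f)/f.
D = 15 × 40 × (1−f)/f ≈ 15 × 40 × 3.00000 ≈ 1800.00 mg.

1800 mg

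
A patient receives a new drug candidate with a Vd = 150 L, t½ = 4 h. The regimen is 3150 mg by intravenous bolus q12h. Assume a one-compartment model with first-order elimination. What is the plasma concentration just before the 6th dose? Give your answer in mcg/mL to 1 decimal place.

f = (1/2)^(τ/t½) = (1/2)^(12/4) ≈ 0.1250.
C₀ = D/Vd = 3150/150 ≈ 21.000 mcg/mL.
Before the 6th dose, 5 doses have been given. Superposition: Cmin = C₀·(f + f² + … + f^5).
≈ 21.000 × (0.1250 + 0.0156 + 0.0020 + 0.0002 + 0.0000) ≈ 21.000 × 0.1428 ≈ 2.999 mcg/mL.

3.0 mcg/mL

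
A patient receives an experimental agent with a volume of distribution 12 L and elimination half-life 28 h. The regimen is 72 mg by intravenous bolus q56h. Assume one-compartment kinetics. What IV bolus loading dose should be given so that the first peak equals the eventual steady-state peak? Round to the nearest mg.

96 mg

f = (1/2)^(56/28) ≈ 0.250000; accumulation ratio R = 1/(1−f) ≈ 1.33333.
Loading dose to hit Cmax,ss on first dose: D_load = D_maint·R ≈ 72 × 1.33333 ≈ 96.00 mg.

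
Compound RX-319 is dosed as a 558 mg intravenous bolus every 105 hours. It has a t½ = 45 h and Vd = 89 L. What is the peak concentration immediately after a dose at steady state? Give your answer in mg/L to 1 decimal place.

Over one 105-h interval, 105/45 ≈ 2.3333 half-lives elapse, leaving f ≈ 0.1984 of each dose.
At steady state, accumulation factor R = 1/(1 − e^(−kτ)) ≈ 1.2475.
Single-dose peak C₀ = D/Vd = 558/89 ≈ 6.270 mg/L.
Steady-state peak Cmax,ss = C₀·R ≈ 6.270 × 1.2475 ≈ 7.822 mg/L.

7.8 mg/L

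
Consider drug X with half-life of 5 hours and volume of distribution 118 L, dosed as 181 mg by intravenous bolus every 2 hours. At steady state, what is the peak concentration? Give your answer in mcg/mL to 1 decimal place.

6.3 mcg/mL

Over one 2-h interval, 2/5 ≈ 0.4 half-lives elapse, leaving f ≈ 0.7579 of each dose.
At steady state, accumulation factor R = 1/(1 − e^(−kτ)) ≈ 4.1305.
Each bolus raises the concentration by D/Vd = 181/118 ≈ 1.534 mcg/mL.
Steady-state peak Cmax,ss = C₀·R ≈ 1.534 × 4.1305 ≈ 6.336 mcg/mL.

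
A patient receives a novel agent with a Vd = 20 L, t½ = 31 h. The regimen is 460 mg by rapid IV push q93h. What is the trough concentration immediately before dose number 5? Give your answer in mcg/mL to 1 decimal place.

f = (1/2)^(τ/t½) = (1/2)^(93/31) ≈ 0.1250.
C₀ = D/Vd = 460/20 ≈ 23.000 mcg/mL.
Before the 5th dose, 4 doses have been given. Superposition: Cmin = C₀·(f + f² + … + f^4).
≈ 23.000 × (0.1250 + 0.0156 + 0.0020 + 0.0002) ≈ 23.000 × 0.1428 ≈ 3.284 mcg/mL.

3.3 mcg/mL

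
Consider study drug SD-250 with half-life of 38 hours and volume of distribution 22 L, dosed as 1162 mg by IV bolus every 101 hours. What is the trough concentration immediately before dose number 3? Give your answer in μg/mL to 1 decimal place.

9.7 μg/mL

f = (1/2)^(τ/t½) = (1/2)^(101/38) ≈ 0.1585.
C₀ = D/Vd = 1162/22 ≈ 52.818 μg/mL.
Before the 3rd dose, 2 doses have been given. Superposition: Cmin = C₀·(f + f²).
≈ 52.818 × (0.1585 + 0.0251) ≈ 52.818 × 0.1836 ≈ 9.697 μg/mL.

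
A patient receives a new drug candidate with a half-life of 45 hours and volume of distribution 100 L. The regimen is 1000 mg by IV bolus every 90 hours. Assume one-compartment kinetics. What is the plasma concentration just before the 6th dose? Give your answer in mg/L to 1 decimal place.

f = (1/2)^(τ/t½) = (1/2)^(90/45) ≈ 0.2500.
C₀ = D/Vd = 1000/100 ≈ 10.000 mg/L.
Before the 6th dose, 5 doses have been given. Superposition: Cmin = C₀·(f + f² + … + f^5).
≈ 10.000 × (0.2500 + 0.0625 + 0.0156 + 0.0039 + 0.0010) ≈ 10.000 × 0.3330 ≈ 3.330 mg/L.

3.3 mg/L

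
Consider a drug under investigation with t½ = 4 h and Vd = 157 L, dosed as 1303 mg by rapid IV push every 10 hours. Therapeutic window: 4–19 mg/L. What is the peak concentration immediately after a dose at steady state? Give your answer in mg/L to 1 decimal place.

10.1 mg/L

Over one 10-h interval, 10/4 ≈ 2.5 half-lives elapse, leaving f ≈ 0.1768 of each dose.
Accumulation ratio R = 1/(1 − f) ≈ 1/0.8232 ≈ 1.2148.
Single-dose peak C₀ = D/Vd = 1303/157 ≈ 8.299 mg/L.
Cmax,ss = C₀/(1 − f) ≈ 8.299/0.8232 ≈ 10.081 mg/L.
Peak 10.1 mg/L vs MTC 19 mg/L: below toxic threshold.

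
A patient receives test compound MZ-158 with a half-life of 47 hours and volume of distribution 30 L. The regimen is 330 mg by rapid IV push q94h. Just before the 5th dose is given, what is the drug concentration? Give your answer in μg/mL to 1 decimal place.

3.7 μg/mL

f = (1/2)^(τ/t½) = (1/2)^(94/47) ≈ 0.2500.
C₀ = D/Vd = 330/30 ≈ 11.000 μg/mL.
Before the 5th dose, 4 doses have been given. Superposition: Cmin = C₀·(f + f² + … + f^4).
≈ 11.000 × (0.2500 + 0.0625 + 0.0156 + 0.0039) ≈ 11.000 × 0.3320 ≈ 3.652 μg/mL.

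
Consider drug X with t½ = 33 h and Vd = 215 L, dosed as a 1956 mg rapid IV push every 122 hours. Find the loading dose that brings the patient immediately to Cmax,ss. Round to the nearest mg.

2119 mg

f = (1/2)^(122/33) ≈ 0.077108; accumulation ratio R = 1/(1−f) ≈ 1.08355.
Loading dose to hit Cmax,ss on first dose: D_load = D_maint·R ≈ 1956 × 1.08355 ≈ 2119.42 mg.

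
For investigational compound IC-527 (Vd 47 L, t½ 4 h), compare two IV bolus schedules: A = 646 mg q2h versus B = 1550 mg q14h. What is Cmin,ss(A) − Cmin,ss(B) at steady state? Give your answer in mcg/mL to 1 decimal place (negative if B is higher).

Regimen A: f = (1/2)^(2/4) ≈ 0.7071; Cmin,ss = (646/47)·f/(1−f) ≈ 33.182 mcg/mL.
Regimen B: f = (1/2)^(14/4) ≈ 0.0884; Cmin,ss = (1550/47)·f/(1−f) ≈ 3.198 mcg/mL.
Difference ≈ 33.182 − 3.198 ≈ 29.984 mcg/mL.

30.0 mcg/mL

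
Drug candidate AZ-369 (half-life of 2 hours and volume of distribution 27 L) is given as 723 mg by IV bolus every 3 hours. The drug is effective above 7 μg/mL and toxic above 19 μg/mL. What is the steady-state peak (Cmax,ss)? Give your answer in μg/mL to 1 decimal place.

41.4 μg/mL

k = ln2/t½ = ln2/2 ≈ 0.346574 h⁻¹; fraction remaining f = e^(−kτ) = e^(−0.346574×3) ≈ 0.3536.
Accumulation ratio R = 1/(1 − f) ≈ 1/0.6464 ≈ 1.5470.
Single-dose peak C₀ = D/Vd = 723/27 ≈ 26.778 μg/mL.
Steady-state peak Cmax,ss = C₀·R ≈ 26.778 × 1.5470 ≈ 41.426 μg/mL.
Peak 41.4 μg/mL vs MTC 19 μg/mL: exceeds toxic threshold.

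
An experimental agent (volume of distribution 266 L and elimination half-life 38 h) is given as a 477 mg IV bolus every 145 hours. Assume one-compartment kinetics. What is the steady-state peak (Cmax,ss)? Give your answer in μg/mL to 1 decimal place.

1.9 μg/mL

τ/t½ = 145/38 ≈ 3.8158, so fraction remaining f = (1/2)^(145/38) ≈ 0.0710.
Accumulation ratio R = 1/(1 − f) ≈ 1/0.9290 ≈ 1.0764.
Single-dose peak C₀ = D/Vd = 477/266 ≈ 1.793 μg/mL.
Cmax,ss = C₀/(1 − f) ≈ 1.793/0.9290 ≈ 1.930 μg/mL.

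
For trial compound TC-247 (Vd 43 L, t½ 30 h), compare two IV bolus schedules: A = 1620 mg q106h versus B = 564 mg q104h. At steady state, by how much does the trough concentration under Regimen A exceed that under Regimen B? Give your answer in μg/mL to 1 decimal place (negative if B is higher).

Regimen A: f = (1/2)^(106/30) ≈ 0.0864; Cmin,ss = (1620/43)·f/(1−f) ≈ 3.563 μg/mL.
Regimen B: f = (1/2)^(104/30) ≈ 0.0905; Cmin,ss = (564/43)·f/(1−f) ≈ 1.305 μg/mL.
Difference ≈ 3.563 − 1.305 ≈ 2.258 μg/mL.

2.3 μg/mL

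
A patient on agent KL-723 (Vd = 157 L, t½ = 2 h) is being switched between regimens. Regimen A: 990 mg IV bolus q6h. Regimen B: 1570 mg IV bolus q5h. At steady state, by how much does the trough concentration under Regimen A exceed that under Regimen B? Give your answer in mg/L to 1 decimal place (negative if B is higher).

Regimen A: f = (1/2)^(6/2) ≈ 0.1250; Cmin,ss = (990/157)·f/(1−f) ≈ 0.901 mg/L.
Regimen B: f = (1/2)^(5/2) ≈ 0.1768; Cmin,ss = (1570/157)·f/(1−f) ≈ 2.148 mg/L.
Difference ≈ 0.901 − 2.148 ≈ -1.247 mg/L.

-1.2 mg/L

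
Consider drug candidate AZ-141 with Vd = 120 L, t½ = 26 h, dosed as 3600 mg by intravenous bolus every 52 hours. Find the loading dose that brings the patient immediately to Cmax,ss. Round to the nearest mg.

4800 mg

f = (1/2)^(52/26) ≈ 0.250000; accumulation ratio R = 1/(1−f) ≈ 1.33333.
Loading dose to hit Cmax,ss on first dose: D_load = D_maint·R ≈ 3600 × 1.33333 ≈ 4799.99 mg.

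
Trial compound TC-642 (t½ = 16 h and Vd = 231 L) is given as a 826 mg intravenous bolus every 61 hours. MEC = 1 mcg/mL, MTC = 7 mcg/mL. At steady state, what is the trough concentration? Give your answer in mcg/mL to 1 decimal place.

0.3 mcg/mL

τ/t½ = 61/16 ≈ 3.8125, so fraction remaining f = (1/2)^(61/16) ≈ 0.0712.
Single-dose peak C₀ = D/Vd = 826/231 ≈ 3.576 mcg/mL.
Steady-state trough Cmin,ss = C₀·f/(1−f) ≈ 3.576 × 0.0712/0.9288 ≈ 0.274 mcg/mL.
Trough 0.3 mcg/mL vs MEC 1 mcg/mL: subtherapeutic.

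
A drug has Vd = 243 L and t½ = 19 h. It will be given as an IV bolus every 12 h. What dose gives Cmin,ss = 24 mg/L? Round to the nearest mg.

τ/t½ = 12/19 ≈ 0.63158, so f = (1/2)^(12/19) ≈ 0.645470.
Cmin,ss = (D/Vd)·f/(1−f), so D = Cmin,ss·Vd·(1−f)/f.
D = 24 × 243 × (1−f)/f ≈ 24 × 243 × 0.54926 ≈ 3203.28 mg.

3203 mg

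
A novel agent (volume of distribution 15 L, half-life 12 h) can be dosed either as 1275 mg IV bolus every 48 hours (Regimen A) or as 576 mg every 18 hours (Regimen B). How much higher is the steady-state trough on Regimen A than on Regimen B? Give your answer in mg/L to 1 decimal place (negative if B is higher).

Regimen A: f = (1/2)^(48/12) ≈ 0.0625; Cmin,ss = (1275/15)·f/(1−f) ≈ 5.667 mg/L.
Regimen B: f = (1/2)^(18/12) ≈ 0.3536; Cmin,ss = (576/15)·f/(1−f) ≈ 21.006 mg/L.
Difference ≈ 5.667 − 21.006 ≈ -15.339 mg/L.

-15.3 mg/L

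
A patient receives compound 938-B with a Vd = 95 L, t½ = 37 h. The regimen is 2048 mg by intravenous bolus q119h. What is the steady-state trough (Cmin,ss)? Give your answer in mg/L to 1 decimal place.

2.6 mg/L

Over one 119-h interval, 119/37 ≈ 3.2162 half-lives elapse, leaving f ≈ 0.1076 of each dose.
Each bolus raises the concentration by D/Vd = 2048/95 ≈ 21.558 mg/L.
Steady-state trough Cmin,ss = C₀·f/(1−f) ≈ 21.558 × 0.1076/0.8924 ≈ 2.599 mg/L.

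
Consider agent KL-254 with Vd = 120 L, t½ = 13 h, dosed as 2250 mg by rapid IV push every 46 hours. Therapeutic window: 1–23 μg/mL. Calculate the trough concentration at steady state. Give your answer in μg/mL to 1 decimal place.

1.8 μg/mL

τ/t½ = 46/13 ≈ 3.5385, so fraction remaining f = (1/2)^(46/13) ≈ 0.0861.
Single-dose peak C₀ = D/Vd = 2250/120 ≈ 18.750 μg/mL.
Steady-state trough Cmin,ss = C₀·f/(1−f) ≈ 18.750 × 0.0861/0.9139 ≈ 1.766 μg/mL.
Trough 1.8 μg/mL vs MEC 1 μg/mL: adequate.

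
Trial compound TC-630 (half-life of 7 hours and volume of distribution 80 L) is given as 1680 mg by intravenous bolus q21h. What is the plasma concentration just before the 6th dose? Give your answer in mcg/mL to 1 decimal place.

3.0 mcg/mL

f = (1/2)^(τ/t½) = (1/2)^(21/7) ≈ 0.1250.
C₀ = D/Vd = 1680/80 ≈ 21.000 mcg/mL.
Before the 6th dose, 5 doses have been given. Superposition: Cmin = C₀·(f + f² + … + f^5).
≈ 21.000 × (0.1250 + 0.0156 + 0.0020 + 0.0002 + 0.0000) ≈ 21.000 × 0.1428 ≈ 2.999 mcg/mL.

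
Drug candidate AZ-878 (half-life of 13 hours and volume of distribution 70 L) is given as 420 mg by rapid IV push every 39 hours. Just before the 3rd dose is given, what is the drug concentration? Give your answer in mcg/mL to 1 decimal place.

0.8 mcg/mL

f = (1/2)^(τ/t½) = (1/2)^(39/13) ≈ 0.1250.
C₀ = D/Vd = 420/70 ≈ 6.000 mcg/mL.
Before the 3rd dose, 2 doses have been given. Superposition: Cmin = C₀·(f + f²).
≈ 6.000 × (0.1250 + 0.0156) ≈ 6.000 × 0.1406 ≈ 0.844 mcg/mL.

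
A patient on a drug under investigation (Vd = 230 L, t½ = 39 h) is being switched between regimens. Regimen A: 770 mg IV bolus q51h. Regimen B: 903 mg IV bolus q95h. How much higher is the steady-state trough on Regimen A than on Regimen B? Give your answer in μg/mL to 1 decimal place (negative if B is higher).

Regimen A: f = (1/2)^(51/39) ≈ 0.4040; Cmin,ss = (770/230)·f/(1−f) ≈ 2.269 μg/mL.
Regimen B: f = (1/2)^(95/39) ≈ 0.1848; Cmin,ss = (903/230)·f/(1−f) ≈ 0.890 μg/mL.
Difference ≈ 2.269 − 0.890 ≈ 1.379 μg/mL.

1.4 μg/mL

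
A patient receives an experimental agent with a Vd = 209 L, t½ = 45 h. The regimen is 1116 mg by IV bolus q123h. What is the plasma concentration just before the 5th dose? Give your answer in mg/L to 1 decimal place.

0.9 mg/L

f = (1/2)^(τ/t½) = (1/2)^(123/45) ≈ 0.1504.
C₀ = D/Vd = 1116/209 ≈ 5.340 mg/L.
Before the 5th dose, 4 doses have been given. Superposition: Cmin = C₀·(f + f² + … + f^4).
≈ 5.340 × (0.1504 + 0.0226 + 0.0034 + 0.0005) ≈ 5.340 × 0.1769 ≈ 0.945 mg/L.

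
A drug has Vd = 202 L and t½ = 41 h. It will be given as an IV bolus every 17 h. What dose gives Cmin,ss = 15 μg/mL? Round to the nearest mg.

τ/t½ = 17/41 ≈ 0.41463, so f = (1/2)^(17/41) ≈ 0.750210.
Cmin,ss = (D/Vd)·f/(1−f), so D = Cmin,ss·Vd·(1−f)/f.
D = 15 × 202 × (1−f)/f ≈ 15 × 202 × 0.33296 ≈ 1008.87 mg.

1009 mg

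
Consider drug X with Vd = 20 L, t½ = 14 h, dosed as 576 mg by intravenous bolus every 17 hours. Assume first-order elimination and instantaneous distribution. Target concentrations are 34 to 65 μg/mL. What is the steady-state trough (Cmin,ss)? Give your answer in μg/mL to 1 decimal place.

21.8 μg/mL

τ/t½ = 17/14 ≈ 1.2143, so fraction remaining f = (1/2)^(17/14) ≈ 0.4310.
Each bolus raises the concentration by D/Vd = 576/20 ≈ 28.800 μg/mL.
Steady-state trough Cmin,ss = C₀·f/(1−f) ≈ 28.800 × 0.4310/0.5690 ≈ 21.815 μg/mL.
Trough 21.8 μg/mL vs MEC 34 μg/mL: subtherapeutic.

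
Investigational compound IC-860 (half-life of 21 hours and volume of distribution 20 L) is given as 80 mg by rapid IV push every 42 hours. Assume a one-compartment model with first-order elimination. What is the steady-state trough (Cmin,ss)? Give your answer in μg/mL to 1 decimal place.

τ = 42 h = 2 half-lives, so f = (1/2)^2 = 0.25.
Accumulation ratio R = 1/(1 − f) = 1/0.75 = 4/3.
Single-dose peak C₀ = D/Vd = 80/20 = 4 μg/mL.
Steady-state peak Cmax,ss = C₀·R = 4 × 4/3 ≈ 5.333 μg/mL.
Steady-state trough Cmin,ss = Cmax,ss·f ≈ 5.333 × 0.25 ≈ 1.333 μg/mL.

1.3 μg/mL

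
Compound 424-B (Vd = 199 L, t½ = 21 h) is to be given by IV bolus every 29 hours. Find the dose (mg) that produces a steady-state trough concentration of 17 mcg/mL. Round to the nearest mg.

τ/t½ = 29/21 ≈ 1.381, so f = (1/2)^(29/21) ≈ 0.383965.
Cmin,ss = (D/Vd)·f/(1−f), so D = Cmin,ss·Vd·(1−f)/f.
D = 17 × 199 × (1−f)/f ≈ 17 × 199 × 1.60440 ≈ 5427.69 mg.

5428 mg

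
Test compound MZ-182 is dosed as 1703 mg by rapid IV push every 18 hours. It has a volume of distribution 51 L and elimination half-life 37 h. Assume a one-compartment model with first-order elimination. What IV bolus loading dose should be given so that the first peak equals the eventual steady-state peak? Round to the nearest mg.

5950 mg

f = (1/2)^(18/37) ≈ 0.713761; accumulation ratio R = 1/(1−f) ≈ 3.49358.
Loading dose to hit Cmax,ss on first dose: D_load = D_maint·R ≈ 1703 × 3.49358 ≈ 5949.57 mg.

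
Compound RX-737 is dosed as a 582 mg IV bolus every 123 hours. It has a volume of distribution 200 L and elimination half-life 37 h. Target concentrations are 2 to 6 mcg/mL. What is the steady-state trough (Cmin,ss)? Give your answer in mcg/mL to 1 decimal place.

0.3 mcg/mL

Over one 123-h interval, 123/37 ≈ 3.3243 half-lives elapse, leaving f ≈ 0.0998 of each dose.
At steady state, accumulation factor R = 1/(1 − e^(−kτ)) ≈ 1.1109.
Single-dose peak C₀ = D/Vd = 582/200 ≈ 2.910 mcg/mL.
Cmax,ss = C₀/(1 − f) ≈ 2.910/0.9002 ≈ 3.233 mcg/mL.
Steady-state trough Cmin,ss = Cmax,ss·f ≈ 3.233 × 0.0998 ≈ 0.323 mcg/mL.
Trough 0.3 mcg/mL vs MEC 2 mcg/mL: subtherapeutic.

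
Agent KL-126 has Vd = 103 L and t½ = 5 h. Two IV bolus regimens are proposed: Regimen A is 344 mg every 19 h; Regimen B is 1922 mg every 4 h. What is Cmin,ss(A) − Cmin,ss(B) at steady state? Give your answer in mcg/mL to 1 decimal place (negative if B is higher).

-24.9 mcg/mL

Regimen A: f = (1/2)^(19/5) ≈ 0.0718; Cmin,ss = (344/103)·f/(1−f) ≈ 0.258 mcg/mL.
Regimen B: f = (1/2)^(4/5) ≈ 0.5743; Cmin,ss = (1922/103)·f/(1−f) ≈ 25.174 mcg/mL.
Difference ≈ 0.258 − 25.174 ≈ -24.916 mcg/mL.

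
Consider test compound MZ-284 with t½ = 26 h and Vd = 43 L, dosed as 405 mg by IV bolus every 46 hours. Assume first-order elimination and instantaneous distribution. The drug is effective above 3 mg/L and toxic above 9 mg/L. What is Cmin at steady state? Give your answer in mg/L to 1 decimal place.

τ/t½ = 46/26 ≈ 1.7692, so fraction remaining f = (1/2)^(46/26) ≈ 0.2934.
Accumulation ratio R = 1/(1 − f) ≈ 1/0.7066 ≈ 1.4152.
Single-dose peak C₀ = D/Vd = 405/43 ≈ 9.419 mg/L.
Steady-state peak Cmax,ss = C₀·R ≈ 9.419 × 1.4152 ≈ 13.330 mg/L.
Steady-state trough Cmin,ss = Cmax,ss·f ≈ 13.330 × 0.2934 ≈ 3.911 mg/L.
Trough 3.9 mg/L vs MEC 3 mg/L: adequate.

3.9 mg/L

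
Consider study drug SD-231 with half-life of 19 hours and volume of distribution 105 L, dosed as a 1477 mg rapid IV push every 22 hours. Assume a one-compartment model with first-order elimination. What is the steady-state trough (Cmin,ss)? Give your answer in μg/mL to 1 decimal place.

τ/t½ = 22/19 ≈ 1.1579, so fraction remaining f = (1/2)^(22/19) ≈ 0.4482.
Single-dose peak C₀ = D/Vd = 1477/105 ≈ 14.067 μg/mL.
Steady-state trough Cmin,ss = C₀·f/(1−f) ≈ 14.067 × 0.4482/0.5518 ≈ 11.426 μg/mL.

11.4 μg/mL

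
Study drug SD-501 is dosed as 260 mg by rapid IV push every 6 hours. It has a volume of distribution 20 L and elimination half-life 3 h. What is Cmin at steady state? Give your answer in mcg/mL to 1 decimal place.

4.3 mcg/mL

The dosing interval is 2 half-lives, so f = 2^(−2) = 0.25.
At steady state, R = 1/(1 − 0.25) = 4/3.
Single-dose peak C₀ = D/Vd = 260/20 = 13 mcg/mL.
Steady-state peak Cmax,ss = C₀·R = 13 × 4/3 ≈ 17.333 mcg/mL.
Steady-state trough Cmin,ss = Cmax,ss·f ≈ 17.333 × 0.25 ≈ 4.333 mcg/mL.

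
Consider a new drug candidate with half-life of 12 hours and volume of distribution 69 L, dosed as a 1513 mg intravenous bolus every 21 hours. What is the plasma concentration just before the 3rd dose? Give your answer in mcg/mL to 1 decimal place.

8.5 mcg/mL

f = (1/2)^(τ/t½) = (1/2)^(21/12) ≈ 0.2973.
C₀ = D/Vd = 1513/69 ≈ 21.928 mcg/mL.
Before the 3rd dose, 2 doses have been given. Superposition: Cmin = C₀·(f + f²).
≈ 21.928 × (0.2973 + 0.0884) ≈ 21.928 × 0.3857 ≈ 8.458 mcg/mL.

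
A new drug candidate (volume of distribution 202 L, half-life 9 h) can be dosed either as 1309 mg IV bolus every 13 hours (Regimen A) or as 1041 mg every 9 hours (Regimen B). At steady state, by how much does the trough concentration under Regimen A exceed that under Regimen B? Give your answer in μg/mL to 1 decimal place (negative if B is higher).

-1.4 μg/mL

Regimen A: f = (1/2)^(13/9) ≈ 0.3674; Cmin,ss = (1309/202)·f/(1−f) ≈ 3.764 μg/mL.
Regimen B: f = (1/2)^(9/9) ≈ 0.5000; Cmin,ss = (1041/202)·f/(1−f) ≈ 5.153 μg/mL.
Difference ≈ 3.764 − 5.153 ≈ -1.389 μg/mL.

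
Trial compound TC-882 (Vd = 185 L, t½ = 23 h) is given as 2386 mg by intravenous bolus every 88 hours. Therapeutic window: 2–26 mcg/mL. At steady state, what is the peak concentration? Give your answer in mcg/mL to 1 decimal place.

Over one 88-h interval, 88/23 ≈ 3.8261 half-lives elapse, leaving f ≈ 0.0705 of each dose.
At steady state, accumulation factor R = 1/(1 − e^(−kτ)) ≈ 1.0758.
Each bolus raises the concentration by D/Vd = 2386/185 ≈ 12.897 mcg/mL.
Steady-state peak Cmax,ss = C₀·R ≈ 12.897 × 1.0758 ≈ 13.875 mcg/mL.
Peak 13.9 mcg/mL vs MTC 26 mcg/mL: below toxic threshold.

13.9 mcg/mL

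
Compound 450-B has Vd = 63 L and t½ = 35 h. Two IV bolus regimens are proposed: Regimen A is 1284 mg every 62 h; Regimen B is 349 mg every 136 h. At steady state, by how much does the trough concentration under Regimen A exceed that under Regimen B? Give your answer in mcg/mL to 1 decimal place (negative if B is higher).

Regimen A: f = (1/2)^(62/35) ≈ 0.2929; Cmin,ss = (1284/63)·f/(1−f) ≈ 8.442 mcg/mL.
Regimen B: f = (1/2)^(136/35) ≈ 0.0677; Cmin,ss = (349/63)·f/(1−f) ≈ 0.402 mcg/mL.
Difference ≈ 8.442 − 0.402 ≈ 8.040 mcg/mL.

8.0 mcg/mL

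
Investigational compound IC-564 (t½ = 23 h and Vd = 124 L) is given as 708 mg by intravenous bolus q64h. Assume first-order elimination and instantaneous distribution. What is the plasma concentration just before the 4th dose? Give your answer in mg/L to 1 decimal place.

f = (1/2)^(τ/t½) = (1/2)^(64/23) ≈ 0.1453.
C₀ = D/Vd = 708/124 ≈ 5.710 mg/L.
Before the 4th dose, 3 doses have been given. Superposition: Cmin = C₀·(f + f² + … + f^3).
≈ 5.710 × (0.1453 + 0.0211 + 0.0031) ≈ 5.710 × 0.1695 ≈ 0.968 mg/L.

1.0 mg/L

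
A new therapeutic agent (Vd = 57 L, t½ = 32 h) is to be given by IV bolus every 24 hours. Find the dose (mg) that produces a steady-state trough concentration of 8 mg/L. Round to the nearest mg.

τ/t½ = 24/32 ≈ 0.75, so f = (1/2)^(24/32) ≈ 0.594604.
Cmin,ss = (D/Vd)·f/(1−f), so D = Cmin,ss·Vd·(1−f)/f.
D = 8 × 57 × (1−f)/f ≈ 8 × 57 × 0.68179 ≈ 310.90 mg.

311 mg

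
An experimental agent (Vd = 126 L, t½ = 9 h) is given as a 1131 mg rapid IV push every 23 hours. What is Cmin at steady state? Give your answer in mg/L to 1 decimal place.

1.8 mg/L

τ/t½ = 23/9 ≈ 2.5556, so fraction remaining f = (1/2)^(23/9) ≈ 0.1701.
Accumulation ratio R = 1/(1 − f) ≈ 1/0.8299 ≈ 1.2050.
Each bolus raises the concentration by D/Vd = 1131/126 ≈ 8.976 mg/L.
Cmax,ss = C₀/(1 − f) ≈ 8.976/0.8299 ≈ 10.816 mg/L.
One interval later, Cmin,ss = Cmax,ss·e^(−kτ) ≈ 10.816 × 0.1701 ≈ 1.840 mg/L.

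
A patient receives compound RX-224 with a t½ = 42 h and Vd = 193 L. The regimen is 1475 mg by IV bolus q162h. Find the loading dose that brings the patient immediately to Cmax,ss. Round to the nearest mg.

f = (1/2)^(162/42) ≈ 0.069006; accumulation ratio R = 1/(1−f) ≈ 1.07412.
Loading dose to hit Cmax,ss on first dose: D_load = D_maint·R ≈ 1475 × 1.07412 ≈ 1584.33 mg.

1584 mg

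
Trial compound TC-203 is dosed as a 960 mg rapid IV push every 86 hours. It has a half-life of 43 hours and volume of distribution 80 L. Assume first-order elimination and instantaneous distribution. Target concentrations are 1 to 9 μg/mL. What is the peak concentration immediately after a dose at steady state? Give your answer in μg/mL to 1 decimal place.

16.0 μg/mL

The dosing interval is 2 half-lives, so f = 2^(−2) = 0.25.
At steady state, R = 1/(1 − 0.25) = 4/3.
Single-dose peak C₀ = D/Vd = 960/80 = 12 μg/mL.
Steady-state peak Cmax,ss = C₀·R = 12 × 4/3 ≈ 16.000 μg/mL.
Peak 16.0 μg/mL vs MTC 9 μg/mL: exceeds toxic threshold.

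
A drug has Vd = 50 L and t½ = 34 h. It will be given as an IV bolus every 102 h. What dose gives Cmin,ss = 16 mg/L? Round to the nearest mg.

τ/t½ = 102/34 ≈ 3, so f = (1/2)^(102/34) ≈ 0.125000.
Cmin,ss = (D/Vd)·f/(1−f), so D = Cmin,ss·Vd·(1−f)/f.
D = 16 × 50 × (1−f)/f ≈ 16 × 50 × 7.00000 ≈ 5600.00 mg.

5600 mg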